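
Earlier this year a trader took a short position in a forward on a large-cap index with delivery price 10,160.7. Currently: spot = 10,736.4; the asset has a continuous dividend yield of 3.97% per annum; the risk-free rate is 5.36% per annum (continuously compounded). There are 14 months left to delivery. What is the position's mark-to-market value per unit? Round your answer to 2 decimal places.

-705.69

Current fair forward for the remaining 14 months: F = S·e^((r − q)·T), (r − q) = 0.0536 − 0.0397 = 0.0139
F = 10736.4 · e^(0.0139 × 14/12) = 10736.4 × 1.01634887 = 10911.9280
Value of long forward = (F − K)·e^(−rT) = (10911.9280 − 10160.7) · e^(−0.0536·14/12)
= 751.2280 × 0.93938175 = 705.69
Short position value = −(long value) = -705.69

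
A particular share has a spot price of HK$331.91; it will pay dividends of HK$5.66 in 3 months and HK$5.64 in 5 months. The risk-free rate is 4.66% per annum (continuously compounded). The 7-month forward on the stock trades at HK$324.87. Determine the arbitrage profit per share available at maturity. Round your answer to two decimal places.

PV(dividends) I = 5.66·e^(−0.0466·3/12) + 5.64·e^(−0.0466·5/12) = 11.1260
Fair forward F* = (S − I)·e^(rT) = (331.91 − 11.1260)·e^0.027183 = 320.7840 × 1.027556 = 329.6235
Market HK$324.87 < fair 329.6235: forward underpriced → reverse cash-and-carry (short the stock, invest proceeds at r, pay the dividends, go long the forward).
Profit at T = |F_mkt − F*| = |324.87 − 329.6235| = HK$4.75 per share

HK$4.75 per share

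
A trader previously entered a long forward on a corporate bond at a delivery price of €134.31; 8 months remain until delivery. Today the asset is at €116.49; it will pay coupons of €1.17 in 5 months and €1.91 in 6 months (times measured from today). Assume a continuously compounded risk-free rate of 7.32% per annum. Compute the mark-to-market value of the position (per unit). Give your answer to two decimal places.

-€14.40

PV(remaining coupons) I = 1.17·e^(−0.0732·5/12) + 1.91·e^(−0.0732·6/12) = 2.9762
Current forward F = (S − I)·e^(rT) = (116.49 − 2.9762)·e^(0.0732·8/12) = 113.5138 × 1.050010 = 119.1906
Value (long) = (F − K)·e^(−rT) = (119.1906 − 134.31) × 0.952372 = -14.3993
Value = -€14.40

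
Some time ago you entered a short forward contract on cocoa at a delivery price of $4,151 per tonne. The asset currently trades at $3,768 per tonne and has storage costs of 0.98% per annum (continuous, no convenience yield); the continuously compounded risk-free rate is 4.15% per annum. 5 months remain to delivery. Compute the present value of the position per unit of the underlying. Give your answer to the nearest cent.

Current fair forward for the remaining 5 months: F = S·e^((r + u)·T), (r + u) = 0.0415 + 0.0098 = 0.0513
F = 3768 · e^(0.0513 × 5/12) = 3768 × 1.02160508 = 3849.4079
Value of long forward = (F − K)·e^(−rT) = (3849.4079 − 4151) · e^(−0.0415·5/12)
= -301.5921 × 0.98285698 = -296.42
Short position value = −(long value) = $296.42

$296.42 per tonne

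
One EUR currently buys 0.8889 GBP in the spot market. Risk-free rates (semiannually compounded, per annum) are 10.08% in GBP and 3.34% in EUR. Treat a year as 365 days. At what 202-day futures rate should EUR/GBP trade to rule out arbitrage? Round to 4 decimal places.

0.9216

By covered interest parity, F = S · (1+r_GBP/2)^(2T) / (1+r_EUR/2)^(2T)
= 0.8889 × 1.055933 / 1.018501 = 0.8889 × 1.036752
F = 0.9216 GBP per EUR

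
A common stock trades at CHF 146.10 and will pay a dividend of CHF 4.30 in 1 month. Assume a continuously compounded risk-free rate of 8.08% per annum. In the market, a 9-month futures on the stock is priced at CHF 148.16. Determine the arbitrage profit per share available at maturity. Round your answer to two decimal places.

CHF 2.53 per share

PV(dividends) I = 4.30·e^(−0.0808·1/12) = 4.2711
Fair futures F* = (S − I)·e^(rT) = (146.10 − 4.2711)·e^0.060600 = 141.8289 × 1.062474 = 150.6895
Market CHF 148.16 < fair 150.6895: forward underpriced → reverse cash-and-carry (short the stock, invest proceeds at r, pay the dividends, go long the forward).
Profit at T = |F_mkt − F*| = |148.16 − 150.6895| = CHF 2.53 per share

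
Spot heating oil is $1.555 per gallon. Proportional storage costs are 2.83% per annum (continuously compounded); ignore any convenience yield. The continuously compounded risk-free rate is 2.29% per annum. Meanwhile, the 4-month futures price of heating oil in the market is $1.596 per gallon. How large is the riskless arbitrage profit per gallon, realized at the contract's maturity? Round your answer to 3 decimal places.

Fair futures: F* = S·e^(carry·T), with carry = (r + u) = 0.0229 + 0.0283 = 0.0512
F* = 1.555 · e^(0.0512 × 4/12) = 1.555 · e^0.017067 = 1.555 × 1.017213 = $1.5818
Market $1.596 > fair $1.5818: forward overpriced → cash-and-carry (buy spot, short the forward).
At maturity, profit = |F_mkt − F*| = |1.596 − 1.5818| = $0.014 per gallon

$0.014 per gallon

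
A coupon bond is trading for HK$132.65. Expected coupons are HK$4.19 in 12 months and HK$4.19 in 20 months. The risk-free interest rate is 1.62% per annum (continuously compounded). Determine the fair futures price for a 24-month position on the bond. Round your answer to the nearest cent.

HK$128.55

PV(coupons) I = 4.19·e^(−0.0162·12/12) + 4.19·e^(−0.0162·20/12)
I = 4.1227 + 4.0784 = 8.2011
F = (S − I)·e^(rT) = (132.65 − 8.2011) · e^(0.0162·24/12)
= 124.4489 · e^0.032400 = 124.4489 × 1.032931 = HK$128.55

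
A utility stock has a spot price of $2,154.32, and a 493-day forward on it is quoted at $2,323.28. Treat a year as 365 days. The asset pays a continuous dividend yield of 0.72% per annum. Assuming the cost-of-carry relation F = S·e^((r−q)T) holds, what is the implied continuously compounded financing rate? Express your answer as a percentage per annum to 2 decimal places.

From F = S·e^((r−q)T): (r − q) = ln(F/S)/T
ln(2323.28/2154.32) = ln(1.078428) = 0.075504
(r − q) = 0.075504 / (493/365) = 0.055901
r = ln(F/S)/T + q = 0.055901 + 0.0072 = 0.063101
r = 6.31%

6.31%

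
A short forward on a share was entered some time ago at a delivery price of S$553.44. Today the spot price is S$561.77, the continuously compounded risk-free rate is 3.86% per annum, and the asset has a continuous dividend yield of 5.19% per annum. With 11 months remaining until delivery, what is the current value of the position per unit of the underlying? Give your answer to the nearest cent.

Current fair forward for the remaining 11 months: F = S·e^((r − q)·T), (r − q) = 0.0386 − 0.0519 = -0.0133
F = 561.77 · e^(-0.0133 × 11/12) = 561.77 × 0.987882 = 554.9625
Value of long forward = (F − K)·e^(−rT) = (554.9625 − 553.44) · e^(−0.0386·11/12)
= 1.5225 × 0.965235 = 1.47
Short position value = −(long value) = -S$1.47

-S$1.47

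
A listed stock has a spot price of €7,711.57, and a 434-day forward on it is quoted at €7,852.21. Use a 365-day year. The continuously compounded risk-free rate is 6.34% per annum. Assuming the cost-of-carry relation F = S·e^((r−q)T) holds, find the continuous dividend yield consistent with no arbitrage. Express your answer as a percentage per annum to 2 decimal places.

4.82%

From F = S·e^((r−q)T): (r − q) = ln(F/S)/T
ln(7852.21/7711.57) = ln(1.018238) = 0.018074
(r − q) = 0.018074 / (434/365) = 0.015200
q = r − ln(F/S)/T = 0.0634 − 0.015200 = 0.048200
q = 4.82%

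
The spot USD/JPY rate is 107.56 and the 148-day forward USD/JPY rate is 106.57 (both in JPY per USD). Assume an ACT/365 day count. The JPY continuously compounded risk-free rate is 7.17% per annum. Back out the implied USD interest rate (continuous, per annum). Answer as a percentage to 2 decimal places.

F = S·e^((r_JPY − r_USD)T) ⇒ r_USD = r_JPY − ln(F/S)/T
ln(106.57/107.56) = -0.009247; /(148/365) = -0.022805
r_USD = 0.0717 + 0.022805 = 0.094505
r_USD = 9.45%

9.45%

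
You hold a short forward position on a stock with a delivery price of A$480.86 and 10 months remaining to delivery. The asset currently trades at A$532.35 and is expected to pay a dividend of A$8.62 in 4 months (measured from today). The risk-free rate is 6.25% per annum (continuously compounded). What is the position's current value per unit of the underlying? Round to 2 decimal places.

-A$67.45

PV(remaining dividends) I = 8.62·e^(−0.0625·4/12) = 8.4423
Current forward F = (S − I)·e^(rT) = (532.35 − 8.4423)·e^(0.0625·10/12) = 523.9077 × 1.053464 = 551.9179
Value (long) = (F − K)·e^(−rT) = (551.9179 − 480.86) × 0.949250 = 67.4517
Short position value = −(long value) = -A$67.45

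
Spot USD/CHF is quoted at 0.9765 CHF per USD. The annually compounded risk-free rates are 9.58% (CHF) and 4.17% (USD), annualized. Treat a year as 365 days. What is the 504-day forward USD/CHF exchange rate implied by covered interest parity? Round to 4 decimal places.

1.0472

By covered interest parity, F = S · (1+r_CHF)^T / (1+r_USD)^T
= 0.9765 × 1.134650 / 1.058034 = 0.9765 × 1.072414
F = 1.0472 CHF per USD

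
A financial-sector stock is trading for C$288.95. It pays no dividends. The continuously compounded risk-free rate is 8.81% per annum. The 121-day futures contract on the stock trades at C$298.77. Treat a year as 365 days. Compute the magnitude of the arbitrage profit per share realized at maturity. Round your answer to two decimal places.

Fair futures: F* = S·e^(carry·T), with carry = r = 0.0881
F* = 288.95 · e^(0.0881 × 121/365) = 288.95 · e^0.029206 = 288.95 × 1.029637 = C$297.5136
Market C$298.77 > fair C$297.5136: forward overpriced → cash-and-carry (buy spot, short the forward).
At maturity, profit = |F_mkt − F*| = |298.77 − 297.5136| = C$1.26 per share

C$1.26 per share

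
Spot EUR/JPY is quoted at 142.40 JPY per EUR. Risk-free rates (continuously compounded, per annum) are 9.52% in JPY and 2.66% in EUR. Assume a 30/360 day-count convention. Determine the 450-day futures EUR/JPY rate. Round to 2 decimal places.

155.15

F = S·e^((r_JPY − r_EUR)T) = 142.40 · e^((0.0952 − 0.0266) × 450/360)
= 142.40 · e^0.085750 = 142.40 × 1.089534
F = 155.15 JPY per EUR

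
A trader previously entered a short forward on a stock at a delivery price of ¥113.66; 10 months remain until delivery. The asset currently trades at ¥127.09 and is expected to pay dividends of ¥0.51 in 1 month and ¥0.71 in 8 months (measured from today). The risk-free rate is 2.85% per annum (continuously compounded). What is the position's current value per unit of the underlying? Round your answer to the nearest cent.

-¥14.89

PV(remaining dividends) I = 0.51·e^(−0.0285·1/12) + 0.71·e^(−0.0285·8/12) = 1.2054
Current forward F = (S − I)·e^(rT) = (127.09 − 1.2054)·e^(0.0285·10/12) = 125.8846 × 1.024034 = 128.9101
Value (long) = (F − K)·e^(−rT) = (128.9101 − 113.66) × 0.976530 = 14.8922
Short position value = −(long value) = -¥14.89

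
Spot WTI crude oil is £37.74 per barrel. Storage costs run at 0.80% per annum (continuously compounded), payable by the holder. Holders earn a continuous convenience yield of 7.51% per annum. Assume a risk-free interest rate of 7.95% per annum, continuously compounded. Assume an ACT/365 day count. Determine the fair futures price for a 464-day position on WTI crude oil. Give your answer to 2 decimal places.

£38.34 per barrel

Net carry = r + u − y = 0.0795 + 0.0080 − 0.0751 = 0.0124
F = S·e^((r+u−y)T) = 37.74 · e^(0.0124 × 464/365) = 37.74 · e^0.015763
= 37.74 × 1.015888 = £38.34 per barrel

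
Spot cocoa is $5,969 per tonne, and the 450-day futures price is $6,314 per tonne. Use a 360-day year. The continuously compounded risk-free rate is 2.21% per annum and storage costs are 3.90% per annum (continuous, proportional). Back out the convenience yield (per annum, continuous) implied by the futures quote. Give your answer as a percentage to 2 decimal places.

F = S·e^((r+u−y)T) ⇒ (r+u−y) = ln(F/S)/T
ln(6314/5969) = 0.056190; /T ⇒ 0.044952
y = r + u − ln(F/S)/T = 0.0221 + 0.0390 − 0.044952 = 0.016148
y = 1.61%

1.61%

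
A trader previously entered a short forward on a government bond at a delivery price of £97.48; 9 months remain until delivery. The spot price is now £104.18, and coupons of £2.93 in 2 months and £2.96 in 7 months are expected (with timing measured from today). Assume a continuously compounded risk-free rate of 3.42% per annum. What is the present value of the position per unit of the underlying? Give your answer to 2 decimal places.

-£3.35

PV(remaining coupons) I = 2.93·e^(−0.0342·2/12) + 2.96·e^(−0.0342·7/12) = 5.8149
Current forward F = (S − I)·e^(rT) = (104.18 − 5.8149)·e^(0.0342·9/12) = 98.3651 × 1.025982 = 100.9208
Value (long) = (F − K)·e^(−rT) = (100.9208 − 97.48) × 0.974676 = 3.3537
Short position value = −(long value) = -£3.35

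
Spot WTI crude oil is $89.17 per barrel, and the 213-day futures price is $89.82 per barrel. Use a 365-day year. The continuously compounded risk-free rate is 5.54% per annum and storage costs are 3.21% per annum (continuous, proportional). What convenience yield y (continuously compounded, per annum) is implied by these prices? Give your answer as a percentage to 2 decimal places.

7.51%

F = S·e^((r+u−y)T) ⇒ (r+u−y) = ln(F/S)/T
ln(89.82/89.17) = 0.007263; /T ⇒ 0.012446
y = r + u − ln(F/S)/T = 0.0554 + 0.0321 − 0.012446 = 0.075054
y = 7.51%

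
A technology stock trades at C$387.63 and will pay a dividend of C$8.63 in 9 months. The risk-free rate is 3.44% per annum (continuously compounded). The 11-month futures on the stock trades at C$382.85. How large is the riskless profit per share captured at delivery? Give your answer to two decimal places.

C$8.52 per share

PV(dividends) I = 8.63·e^(−0.0344·9/12) = 8.4102
Fair futures F* = (S − I)·e^(rT) = (387.63 − 8.4102)·e^0.031533 = 379.2198 × 1.032035 = 391.3681
Market C$382.85 < fair 391.3681: forward underpriced → reverse cash-and-carry (short the stock, invest proceeds at r, pay the dividends, go long the forward).
Profit at T = |F_mkt − F*| = |382.85 − 391.3681| = C$8.52 per share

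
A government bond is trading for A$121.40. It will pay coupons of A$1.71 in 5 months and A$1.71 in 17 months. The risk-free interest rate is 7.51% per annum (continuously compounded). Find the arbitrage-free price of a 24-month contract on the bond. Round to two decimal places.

PV(coupons) I = 1.71·e^(−0.0751·5/12) + 1.71·e^(−0.0751·17/12)
I = 1.6573 + 1.5374 = 3.1947
F = (S − I)·e^(rT) = (121.40 − 3.1947) · e^(0.0751·24/12)
= 118.2053 · e^0.150200 = 118.2053 × 1.162067 = A$137.36

A$137.36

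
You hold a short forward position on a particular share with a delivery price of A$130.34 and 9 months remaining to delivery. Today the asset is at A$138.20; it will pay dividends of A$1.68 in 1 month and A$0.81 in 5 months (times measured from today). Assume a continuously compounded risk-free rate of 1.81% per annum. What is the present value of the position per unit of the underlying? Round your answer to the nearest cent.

-A$7.14

PV(remaining dividends) I = 1.68·e^(−0.0181·1/12) + 0.81·e^(−0.0181·5/12) = 2.4814
Current forward F = (S − I)·e^(rT) = (138.20 − 2.4814)·e^(0.0181·9/12) = 135.7186 × 1.013668 = 137.5736
Value (long) = (F − K)·e^(−rT) = (137.5736 − 130.34) × 0.986517 = 7.1361
Short position value = −(long value) = -A$7.14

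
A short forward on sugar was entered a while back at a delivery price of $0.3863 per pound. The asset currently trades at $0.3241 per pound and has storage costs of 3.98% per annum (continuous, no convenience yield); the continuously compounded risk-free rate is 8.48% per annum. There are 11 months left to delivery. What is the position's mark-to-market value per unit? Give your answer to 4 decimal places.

Current fair forward for the remaining 11 months: F = S·e^((r + u)·T), (r + u) = 0.0848 + 0.0398 = 0.1246
F = 0.3241 · e^(0.1246 × 11/12) = 0.3241 × 1.120995 = 0.3633
Value of long forward = (F − K)·e^(−rT) = (0.3633 − 0.3863) · e^(−0.0848·11/12)
= -0.0230 × 0.925211 = -0.0213
Short position value = −(long value) = $0.0213

$0.0213 per pound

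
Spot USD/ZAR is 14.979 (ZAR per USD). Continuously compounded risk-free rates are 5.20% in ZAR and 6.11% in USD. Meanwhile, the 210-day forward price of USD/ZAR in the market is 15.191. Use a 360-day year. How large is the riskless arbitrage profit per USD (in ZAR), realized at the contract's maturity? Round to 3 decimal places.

0.291 per USD (in ZAR)

Fair forward: F* = S·e^(carry·T), with carry = (r_ZAR − r_USD) = 0.0520 − 0.0611 = -0.0091
F* = 14.979 · e^(-0.0091 × 210/360) = 14.979 · e^-0.005308 = 14.979 × 0.994706 = 14.8997
Market 15.191 > fair 14.8997: forward overpriced → cash-and-carry (buy spot, short the forward).
At maturity, profit = |F_mkt − F*| = |15.191 − 14.8997| = 0.291 per USD (in ZAR)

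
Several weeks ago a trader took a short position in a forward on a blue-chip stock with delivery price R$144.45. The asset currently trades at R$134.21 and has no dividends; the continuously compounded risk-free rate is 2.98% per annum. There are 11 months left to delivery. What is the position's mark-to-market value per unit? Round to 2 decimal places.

R$6.35

Current fair forward for the remaining 11 months: F = S·e^(r·T), r = 0.0298
F = 134.21 · e^(0.0298 × 11/12) = 134.21 × 1.027693 = 137.9267
Value of long forward = (F − K)·e^(−rT) = (137.9267 − 144.45) · e^(−0.0298·11/12)
= -6.5233 × 0.973053 = -6.35
Short position value = −(long value) = R$6.35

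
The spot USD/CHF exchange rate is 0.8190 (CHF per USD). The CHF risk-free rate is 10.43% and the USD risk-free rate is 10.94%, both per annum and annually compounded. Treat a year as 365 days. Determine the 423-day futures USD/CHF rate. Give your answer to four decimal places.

By covered interest parity, F = S · (1+r_CHF)^T / (1+r_USD)^T
= 0.8190 × 1.121847 / 1.127854 = 0.8190 × 0.994674
F = 0.8146 CHF per USD

0.8146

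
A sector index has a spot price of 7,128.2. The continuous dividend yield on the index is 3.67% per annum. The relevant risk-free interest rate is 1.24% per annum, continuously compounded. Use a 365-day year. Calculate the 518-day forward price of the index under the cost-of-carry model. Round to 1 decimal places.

6,886.6

F = S·e^((r − q)T) = 7128.2 · e^((0.0124 − 0.0367) × 518/365)
= 7128.2 · e^-0.034486 = 7128.2 × 0.966102
F = 6,886.6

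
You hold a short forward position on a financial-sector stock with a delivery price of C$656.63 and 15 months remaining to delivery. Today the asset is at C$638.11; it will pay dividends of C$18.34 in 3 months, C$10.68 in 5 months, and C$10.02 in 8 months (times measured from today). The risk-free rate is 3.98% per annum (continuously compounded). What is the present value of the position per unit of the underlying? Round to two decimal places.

PV(remaining dividends) I = 18.34·e^(−0.0398·3/12) + 10.68·e^(−0.0398·5/12) + 10.02·e^(−0.0398·8/12) = 38.4204
Current forward F = (S − I)·e^(rT) = (638.11 − 38.4204)·e^(0.0398·15/12) = 599.6896 × 1.051008 = 630.2786
Value (long) = (F − K)·e^(−rT) = (630.2786 − 656.63) × 0.951467 = -25.0725
Short position value = −(long value) = C$25.07

C$25.07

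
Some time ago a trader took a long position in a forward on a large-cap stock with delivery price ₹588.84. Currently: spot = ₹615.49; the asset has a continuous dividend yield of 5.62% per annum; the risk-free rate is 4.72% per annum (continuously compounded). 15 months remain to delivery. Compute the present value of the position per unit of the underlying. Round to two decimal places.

₹18.63

Current fair forward for the remaining 15 months: F = S·e^((r − q)·T), (r − q) = 0.0472 − 0.0562 = -0.0090
F = 615.49 · e^(-0.0090 × 15/12) = 615.49 × 0.988813 = 608.6045
Value of long forward = (F − K)·e^(−rT) = (608.6045 − 588.84) · e^(−0.0472·15/12)
= 19.7645 × 0.942707 = 18.63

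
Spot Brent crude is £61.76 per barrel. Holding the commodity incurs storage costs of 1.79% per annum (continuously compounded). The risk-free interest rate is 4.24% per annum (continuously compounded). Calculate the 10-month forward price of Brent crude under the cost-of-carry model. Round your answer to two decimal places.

Net carry = r + u − y = 0.0424 + 0.0179 − 0.0000 = 0.0603
F = S·e^((r+u−y)T) = 61.76 · e^(0.0603 × 10/12) = 61.76 · e^0.050250
= 61.76 × 1.051534 = £64.94 per barrel

£64.94 per barrel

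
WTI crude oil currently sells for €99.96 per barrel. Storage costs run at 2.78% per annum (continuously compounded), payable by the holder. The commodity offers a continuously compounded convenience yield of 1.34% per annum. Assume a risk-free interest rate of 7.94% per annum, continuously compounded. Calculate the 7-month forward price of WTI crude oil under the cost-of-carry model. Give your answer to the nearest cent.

Net carry = r + u − y = 0.0794 + 0.0278 − 0.0134 = 0.0938
F = S·e^((r+u−y)T) = 99.96 · e^(0.0938 × 7/12) = 99.96 · e^0.054717
= 99.96 × 1.056242 = €105.58 per barrel

€105.58 per barrel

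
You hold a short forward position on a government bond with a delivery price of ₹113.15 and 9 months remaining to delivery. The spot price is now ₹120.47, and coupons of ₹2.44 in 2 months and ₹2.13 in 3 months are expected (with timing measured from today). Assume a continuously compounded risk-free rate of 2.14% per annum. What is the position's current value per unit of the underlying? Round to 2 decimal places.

PV(remaining coupons) I = 2.44·e^(−0.0214·2/12) + 2.13·e^(−0.0214·3/12) = 4.5499
Current forward F = (S − I)·e^(rT) = (120.47 − 4.5499)·e^(0.0214·9/12) = 115.9201 × 1.016179 = 117.7956
Value (long) = (F − K)·e^(−rT) = (117.7956 − 113.15) × 0.984078 = 4.5716
Short position value = −(long value) = -₹4.57

-₹4.57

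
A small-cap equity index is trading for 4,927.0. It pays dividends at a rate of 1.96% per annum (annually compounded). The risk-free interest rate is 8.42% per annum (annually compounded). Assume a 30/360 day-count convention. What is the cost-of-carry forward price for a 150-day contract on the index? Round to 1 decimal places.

F = S · (1+r)^T / (1+q)^T
= 4927.0 × 1.034258 / 1.008120 = 4927.0 × 1.025927
F = 5,054.7

5,054.7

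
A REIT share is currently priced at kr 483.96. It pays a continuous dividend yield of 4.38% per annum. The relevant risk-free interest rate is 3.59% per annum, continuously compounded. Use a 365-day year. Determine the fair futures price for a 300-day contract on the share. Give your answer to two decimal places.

F = S·e^((r − q)T) = 483.96 · e^((0.0359 − 0.0438) × 300/365)
= 483.96 · e^-0.006493 = 483.96 × 0.993528
F = kr 480.83

kr 480.83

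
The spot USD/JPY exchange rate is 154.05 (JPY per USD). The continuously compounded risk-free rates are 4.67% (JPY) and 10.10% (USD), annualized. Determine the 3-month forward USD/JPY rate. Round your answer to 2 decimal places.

F = S·e^((r_JPY − r_USD)T) = 154.05 · e^((0.0467 − 0.1010) × 3/12)
= 154.05 · e^-0.013575 = 154.05 × 0.986517
F = 151.97 JPY per USD

151.97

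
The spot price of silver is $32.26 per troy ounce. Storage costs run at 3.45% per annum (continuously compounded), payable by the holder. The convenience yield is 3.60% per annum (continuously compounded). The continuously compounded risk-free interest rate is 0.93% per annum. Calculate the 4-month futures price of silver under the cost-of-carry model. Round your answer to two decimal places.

$32.34 per troy ounce

Net carry = r + u − y = 0.0093 + 0.0345 − 0.0360 = 0.0078
F = S·e^((r+u−y)T) = 32.26 · e^(0.0078 × 4/12) = 32.26 · e^0.002600
= 32.26 × 1.002603 = $32.34 per troy ounce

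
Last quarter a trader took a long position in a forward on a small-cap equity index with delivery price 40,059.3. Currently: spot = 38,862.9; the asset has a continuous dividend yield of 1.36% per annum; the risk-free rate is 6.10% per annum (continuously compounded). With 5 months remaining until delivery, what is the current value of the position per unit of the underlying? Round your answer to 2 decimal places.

Current fair forward for the remaining 5 months: F = S·e^((r − q)·T), (r − q) = 0.0610 − 0.0136 = 0.0474
F = 38862.9 · e^(0.0474 × 5/12) = 38862.9 × 1.01994632 = 39638.0718
Value of long forward = (F − K)·e^(−rT) = (39638.0718 − 40059.3) · e^(−0.0610·5/12)
= -421.2282 × 0.97490362 = -410.66

-410.66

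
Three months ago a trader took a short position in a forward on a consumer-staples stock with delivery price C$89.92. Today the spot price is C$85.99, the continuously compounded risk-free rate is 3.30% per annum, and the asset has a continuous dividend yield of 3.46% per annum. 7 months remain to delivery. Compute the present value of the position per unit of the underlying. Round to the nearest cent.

Current fair forward for the remaining 7 months: F = S·e^((r − q)·T), (r − q) = 0.0330 − 0.0346 = -0.0016
F = 85.99 · e^(-0.0016 × 7/12) = 85.99 × 0.999067 = 85.9098
Value of long forward = (F − K)·e^(−rT) = (85.9098 − 89.92) · e^(−0.0330·7/12)
= -4.0102 × 0.980934 = -3.93
Short position value = −(long value) = C$3.93

C$3.93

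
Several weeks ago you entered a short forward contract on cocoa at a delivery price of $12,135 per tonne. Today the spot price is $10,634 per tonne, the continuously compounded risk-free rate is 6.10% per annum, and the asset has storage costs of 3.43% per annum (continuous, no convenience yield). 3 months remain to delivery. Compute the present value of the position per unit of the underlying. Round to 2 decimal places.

Current fair forward for the remaining 3 months: F = S·e^((r + u)·T), (r + u) = 0.0610 + 0.0343 = 0.0953
F = 10634 · e^(0.0953 × 3/12) = 10634 × 1.02411108 = 10890.3972
Value of long forward = (F − K)·e^(−rT) = (10890.3972 − 12135) · e^(−0.0610·3/12)
= -1244.6028 × 0.98486569 = -1225.77
Short position value = −(long value) = $1225.77

$1225.77 per tonne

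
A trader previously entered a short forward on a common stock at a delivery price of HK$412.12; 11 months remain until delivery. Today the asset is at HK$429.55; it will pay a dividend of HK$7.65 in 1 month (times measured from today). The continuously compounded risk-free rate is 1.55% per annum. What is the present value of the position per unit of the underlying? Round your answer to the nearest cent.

PV(remaining dividends) I = 7.65·e^(−0.0155·1/12) = 7.6401
Current forward F = (S − I)·e^(rT) = (429.55 − 7.6401)·e^(0.0155·11/12) = 421.9099 × 1.014310 = 427.9474
Value (long) = (F − K)·e^(−rT) = (427.9474 − 412.12) × 0.985892 = 15.6041
Short position value = −(long value) = -HK$15.60

-HK$15.60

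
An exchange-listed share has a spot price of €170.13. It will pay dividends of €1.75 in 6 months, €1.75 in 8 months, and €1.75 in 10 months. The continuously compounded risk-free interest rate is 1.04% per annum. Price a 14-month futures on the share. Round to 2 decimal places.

PV(dividends) I = 1.75·e^(−0.0104·6/12) + 1.75·e^(−0.0104·8/12) + 1.75·e^(−0.0104·10/12)
I = 1.7409 + 1.7379 + 1.7349 = 5.2137
F = (S − I)·e^(rT) = (170.13 − 5.2137) · e^(0.0104·14/12)
= 164.9163 · e^0.012133 = 164.9163 × 1.012207 = €166.93

€166.93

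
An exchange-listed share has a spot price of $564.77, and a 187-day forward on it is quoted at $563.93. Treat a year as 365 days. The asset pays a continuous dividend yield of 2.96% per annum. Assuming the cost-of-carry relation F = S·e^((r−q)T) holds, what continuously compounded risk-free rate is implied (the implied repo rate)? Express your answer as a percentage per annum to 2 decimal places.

From F = S·e^((r−q)T): (r − q) = ln(F/S)/T
ln(563.93/564.77) = ln(0.998513) = -0.001488
(r − q) = -0.001488 / (187/365) = -0.002904
r = ln(F/S)/T + q = -0.002904 + 0.0296 = 0.026696
r = 2.67%

2.67%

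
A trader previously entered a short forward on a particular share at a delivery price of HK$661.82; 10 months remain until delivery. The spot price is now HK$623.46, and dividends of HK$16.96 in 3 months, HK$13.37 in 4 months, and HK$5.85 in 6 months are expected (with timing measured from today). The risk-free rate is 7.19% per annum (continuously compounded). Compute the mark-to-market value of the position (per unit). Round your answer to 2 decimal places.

HK$35.23

PV(remaining dividends) I = 16.96·e^(−0.0719·3/12) + 13.37·e^(−0.0719·4/12) + 5.85·e^(−0.0719·6/12) = 35.3547
Current forward F = (S − I)·e^(rT) = (623.46 − 35.3547)·e^(0.0719·10/12) = 588.1053 × 1.061748 = 624.4196
Value (long) = (F − K)·e^(−rT) = (624.4196 − 661.82) × 0.941843 = -35.2253
Short position value = −(long value) = HK$35.23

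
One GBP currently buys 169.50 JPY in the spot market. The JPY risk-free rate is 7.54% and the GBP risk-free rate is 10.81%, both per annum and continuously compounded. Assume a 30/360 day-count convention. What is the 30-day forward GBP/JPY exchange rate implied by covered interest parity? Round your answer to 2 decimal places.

F = S·e^((r_JPY − r_GBP)T) = 169.50 · e^((0.0754 − 0.1081) × 30/360)
= 169.50 · e^-0.002725 = 169.50 × 0.997279
F = 169.04 JPY per GBP

169.04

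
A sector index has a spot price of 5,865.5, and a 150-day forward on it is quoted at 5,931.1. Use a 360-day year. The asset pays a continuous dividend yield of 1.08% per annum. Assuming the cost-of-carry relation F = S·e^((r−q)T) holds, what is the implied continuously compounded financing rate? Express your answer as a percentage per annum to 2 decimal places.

3.75%

From F = S·e^((r−q)T): (r − q) = ln(F/S)/T
ln(5931.1/5865.5) = ln(1.011184) = 0.011122
(r − q) = 0.011122 / (150/360) = 0.026693
r = ln(F/S)/T + q = 0.026693 + 0.0108 = 0.037493
r = 3.75%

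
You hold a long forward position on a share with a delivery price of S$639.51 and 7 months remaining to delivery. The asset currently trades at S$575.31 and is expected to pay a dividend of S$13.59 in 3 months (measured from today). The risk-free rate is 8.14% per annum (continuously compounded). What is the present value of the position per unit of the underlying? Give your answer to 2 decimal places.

PV(remaining dividends) I = 13.59·e^(−0.0814·3/12) = 13.3162
Current forward F = (S − I)·e^(rT) = (575.31 − 13.3162)·e^(0.0814·7/12) = 561.9938 × 1.048629 = 589.3230
Value (long) = (F − K)·e^(−rT) = (589.3230 − 639.51) × 0.953626 = -47.8596
Value = -S$47.86

-S$47.86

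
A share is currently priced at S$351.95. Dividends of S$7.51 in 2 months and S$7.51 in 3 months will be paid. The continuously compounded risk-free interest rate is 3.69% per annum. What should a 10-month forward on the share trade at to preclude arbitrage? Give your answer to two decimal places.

S$347.57

PV(dividends) I = 7.51·e^(−0.0369·2/12) + 7.51·e^(−0.0369·3/12)
I = 7.4640 + 7.4410 = 14.9050
F = (S − I)·e^(rT) = (351.95 − 14.9050) · e^(0.0369·10/12)
= 337.0450 · e^0.030750 = 337.0450 × 1.031228 = S$347.57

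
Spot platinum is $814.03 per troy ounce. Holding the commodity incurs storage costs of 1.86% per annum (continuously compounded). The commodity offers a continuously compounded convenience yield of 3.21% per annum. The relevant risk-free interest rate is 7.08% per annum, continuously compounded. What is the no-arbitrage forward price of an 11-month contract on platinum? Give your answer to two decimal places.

Net carry = r + u − y = 0.0708 + 0.0186 − 0.0321 = 0.0573
F = S·e^((r+u−y)T) = 814.03 · e^(0.0573 × 11/12) = 814.03 · e^0.052525
= 814.03 × 1.053929 = $857.93 per troy ounce

$857.93 per troy ounce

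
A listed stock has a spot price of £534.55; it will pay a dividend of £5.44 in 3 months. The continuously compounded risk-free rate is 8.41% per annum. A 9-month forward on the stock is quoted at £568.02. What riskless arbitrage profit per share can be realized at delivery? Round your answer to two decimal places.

£4.34 per share

PV(dividends) I = 5.44·e^(−0.0841·3/12) = 5.3268
Fair forward F* = (S − I)·e^(rT) = (534.55 − 5.3268)·e^0.063075 = 529.2232 × 1.065107 = 563.6793
Market £568.02 > fair 563.6793: forward overpriced → cash-and-carry (borrow at r, buy the stock and collect the dividends, short the forward).
Profit at T = |F_mkt − F*| = |568.02 − 563.6793| = £4.34 per share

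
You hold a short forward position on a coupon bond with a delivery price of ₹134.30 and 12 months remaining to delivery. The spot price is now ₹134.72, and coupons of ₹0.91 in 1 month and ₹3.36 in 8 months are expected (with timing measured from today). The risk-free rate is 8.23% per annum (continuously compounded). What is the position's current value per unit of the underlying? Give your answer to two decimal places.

-₹6.95

PV(remaining coupons) I = 0.91·e^(−0.0823·1/12) + 3.36·e^(−0.0823·8/12) = 4.0844
Current forward F = (S − I)·e^(rT) = (134.72 − 4.0844)·e^(0.0823·12/12) = 130.6356 × 1.085781 = 141.8417
Value (long) = (F − K)·e^(−rT) = (141.8417 − 134.30) × 0.920996 = 6.9459
Short position value = −(long value) = -₹6.95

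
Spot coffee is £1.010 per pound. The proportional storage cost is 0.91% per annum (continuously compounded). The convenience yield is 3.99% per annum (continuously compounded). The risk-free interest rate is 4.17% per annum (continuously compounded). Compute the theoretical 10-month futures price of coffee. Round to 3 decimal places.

£1.019 per pound

Net carry = r + u − y = 0.0417 + 0.0091 − 0.0399 = 0.0109
F = S·e^((r+u−y)T) = 1.010 · e^(0.0109 × 10/12) = 1.010 · e^0.009083
= 1.010 × 1.009124 = £1.019 per pound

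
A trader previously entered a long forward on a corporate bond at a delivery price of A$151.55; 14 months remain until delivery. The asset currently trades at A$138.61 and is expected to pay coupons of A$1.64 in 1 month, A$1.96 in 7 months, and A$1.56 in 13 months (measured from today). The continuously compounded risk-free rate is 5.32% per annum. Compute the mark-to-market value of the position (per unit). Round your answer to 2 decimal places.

-A$8.83

PV(remaining coupons) I = 1.64·e^(−0.0532·1/12) + 1.96·e^(−0.0532·7/12) + 1.56·e^(−0.0532·13/12) = 5.0055
Current forward F = (S − I)·e^(rT) = (138.61 − 5.0055)·e^(0.0532·14/12) = 133.6045 × 1.064033 = 142.1596
Value (long) = (F − K)·e^(−rT) = (142.1596 − 151.55) × 0.939820 = -8.8253
Value = -A$8.83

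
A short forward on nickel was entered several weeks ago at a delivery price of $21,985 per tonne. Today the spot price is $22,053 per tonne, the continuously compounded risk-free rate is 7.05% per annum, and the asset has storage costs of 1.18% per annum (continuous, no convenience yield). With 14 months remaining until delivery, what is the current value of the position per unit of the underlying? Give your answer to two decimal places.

Current fair forward for the remaining 14 months: F = S·e^((r + u)·T), (r + u) = 0.0705 + 0.0118 = 0.0823
F = 22053 · e^(0.0823 × 14/12) = 22053 × 1.10077741 = 24275.4442
Value of long forward = (F − K)·e^(−rT) = (24275.4442 − 21985) · e^(−0.0705·14/12)
= 2290.4442 × 0.92104167 = 2109.59
Short position value = −(long value) = -$2109.59

-$2109.59 per tonne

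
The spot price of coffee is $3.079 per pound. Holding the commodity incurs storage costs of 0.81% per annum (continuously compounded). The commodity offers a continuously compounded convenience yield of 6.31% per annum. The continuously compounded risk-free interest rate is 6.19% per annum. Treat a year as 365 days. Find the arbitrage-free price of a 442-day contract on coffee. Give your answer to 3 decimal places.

Net carry = r + u − y = 0.0619 + 0.0081 − 0.0631 = 0.0069
F = S·e^((r+u−y)T) = 3.079 · e^(0.0069 × 442/365) = 3.079 · e^0.008356
= 3.079 × 1.008391 = $3.105 per pound

$3.105 per pound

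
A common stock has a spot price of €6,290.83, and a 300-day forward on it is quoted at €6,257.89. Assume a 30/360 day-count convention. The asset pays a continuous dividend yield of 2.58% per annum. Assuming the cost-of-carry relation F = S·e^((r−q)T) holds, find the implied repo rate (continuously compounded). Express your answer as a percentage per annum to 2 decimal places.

From F = S·e^((r−q)T): (r − q) = ln(F/S)/T
ln(6257.89/6290.83) = ln(0.994764) = -0.005250
(r − q) = -0.005250 / (300/360) = -0.006300
r = ln(F/S)/T + q = -0.006300 + 0.0258 = 0.019500
r = 1.95%

1.95%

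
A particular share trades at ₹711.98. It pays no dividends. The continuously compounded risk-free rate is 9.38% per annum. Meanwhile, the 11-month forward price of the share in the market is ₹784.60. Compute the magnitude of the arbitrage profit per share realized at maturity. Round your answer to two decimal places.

Fair forward: F* = S·e^(carry·T), with carry = r = 0.0938
F* = 711.98 · e^(0.0938 × 11/12) = 711.98 · e^0.085983 = 711.98 × 1.089788 = ₹775.9073
Market ₹784.60 > fair ₹775.9073: forward overpriced → cash-and-carry (buy spot, short the forward).
At maturity, profit = |F_mkt − F*| = |784.60 − 775.9073| = ₹8.69 per share

₹8.69 per share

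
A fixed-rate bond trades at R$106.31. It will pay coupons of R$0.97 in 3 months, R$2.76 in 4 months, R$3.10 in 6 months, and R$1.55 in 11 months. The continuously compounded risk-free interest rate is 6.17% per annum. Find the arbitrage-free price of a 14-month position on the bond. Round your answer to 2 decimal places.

PV(coupons) I = 0.97·e^(−0.0617·3/12) + 2.76·e^(−0.0617·4/12) + 3.10·e^(−0.0617·6/12) + 1.55·e^(−0.0617·11/12)
I = 0.9552 + 2.7038 + 3.0058 + 1.4648 = 8.1296
F = (S − I)·e^(rT) = (106.31 − 8.1296) · e^(0.0617·14/12)
= 98.1804 · e^0.071983 = 98.1804 × 1.074637 = R$105.51

R$105.51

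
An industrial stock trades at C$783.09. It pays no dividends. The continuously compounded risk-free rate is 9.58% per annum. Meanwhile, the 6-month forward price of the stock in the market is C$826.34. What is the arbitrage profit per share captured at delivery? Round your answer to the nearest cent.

C$4.83 per share

Fair forward: F* = S·e^(carry·T), with carry = r = 0.0958
F* = 783.09 · e^(0.0958 × 6/12) = 783.09 · e^0.047900 = 783.09 × 1.049066 = C$821.5131
Market C$826.34 > fair C$821.5131: forward overpriced → cash-and-carry (buy spot, short the forward).
At maturity, profit = |F_mkt − F*| = |826.34 − 821.5131| = C$4.83 per share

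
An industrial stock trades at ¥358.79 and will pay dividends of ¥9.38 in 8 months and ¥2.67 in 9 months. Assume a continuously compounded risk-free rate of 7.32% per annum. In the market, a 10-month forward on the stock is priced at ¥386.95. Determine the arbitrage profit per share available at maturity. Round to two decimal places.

PV(dividends) I = 9.38·e^(−0.0732·8/12) + 2.67·e^(−0.0732·9/12) = 11.4606
Fair forward F* = (S − I)·e^(rT) = (358.79 − 11.4606)·e^0.061000 = 347.3294 × 1.062899 = 369.1761
Market ¥386.95 > fair 369.1761: forward overpriced → cash-and-carry (borrow at r, buy the stock and collect the dividends, short the forward).
Profit at T = |F_mkt − F*| = |386.95 − 369.1761| = ¥17.77 per share

¥17.77 per share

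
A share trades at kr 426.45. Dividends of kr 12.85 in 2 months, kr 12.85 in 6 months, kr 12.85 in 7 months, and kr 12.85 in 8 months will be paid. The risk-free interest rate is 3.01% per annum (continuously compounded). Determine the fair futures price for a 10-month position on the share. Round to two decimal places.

kr 385.33

PV(dividends) I = 12.85·e^(−0.0301·2/12) + 12.85·e^(−0.0301·6/12) + 12.85·e^(−0.0301·7/12) + 12.85·e^(−0.0301·8/12)
I = 12.7857 + 12.6581 + 12.6263 + 12.5947 = 50.6648
F = (S − I)·e^(rT) = (426.45 − 50.6648) · e^(0.0301·10/12)
= 375.7852 · e^0.025083 = 375.7852 × 1.025400 = kr 385.33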